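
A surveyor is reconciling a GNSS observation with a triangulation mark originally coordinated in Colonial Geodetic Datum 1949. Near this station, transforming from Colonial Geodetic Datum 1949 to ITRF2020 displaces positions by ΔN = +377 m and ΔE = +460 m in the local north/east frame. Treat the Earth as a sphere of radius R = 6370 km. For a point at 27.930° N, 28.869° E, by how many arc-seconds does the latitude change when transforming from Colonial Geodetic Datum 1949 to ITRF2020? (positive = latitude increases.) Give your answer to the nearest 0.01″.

On a sphere of radius R, 1 rad of latitude = R, so Δφ = ΔN / R = 377.0 / 6370000 = 5.9184e-05 rad = 12.208″.

Δφ = 12.21″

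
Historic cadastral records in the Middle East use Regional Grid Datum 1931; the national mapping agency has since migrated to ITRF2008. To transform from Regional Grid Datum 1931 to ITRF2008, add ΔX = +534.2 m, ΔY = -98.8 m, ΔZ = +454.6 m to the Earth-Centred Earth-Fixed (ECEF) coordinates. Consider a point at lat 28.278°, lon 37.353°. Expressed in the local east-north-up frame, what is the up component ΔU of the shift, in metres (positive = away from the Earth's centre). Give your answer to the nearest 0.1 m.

ΔU = 536.5 m

At φ = 28.278°, λ = 37.353°: sin φ = 0.473750, cos φ = 0.880659, sin λ = 0.606724, cos λ = 0.794913.
ΔU = cos φ cos λ·ΔX + cos φ sin λ·ΔY + sin φ·ΔZ = (0.880659)(0.794913)(534.2) + (0.880659)(0.606724)(-98.8) + (0.473750)(454.6) = 536.54 m.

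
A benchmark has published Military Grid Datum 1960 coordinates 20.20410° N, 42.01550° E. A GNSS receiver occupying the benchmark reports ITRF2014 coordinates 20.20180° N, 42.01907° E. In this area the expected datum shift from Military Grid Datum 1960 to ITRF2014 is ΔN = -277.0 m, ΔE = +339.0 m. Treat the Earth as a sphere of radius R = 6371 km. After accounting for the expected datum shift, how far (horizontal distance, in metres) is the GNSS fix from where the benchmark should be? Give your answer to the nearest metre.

Observed coordinate differences: Δφ = -0.00230°, Δλ = +0.00357°.
Converting to metres (1° lat = 111195 m, cos φ = 0.938468): observed ΔN = -255.7 m, observed ΔE = 372.5 m.
Subtracting the expected shift leaves a residual of -255.7 − (-277.0) = 21.3 m north and 372.5 − (339.0) = 33.5 m east.
Residual distance = √(21.3² + 33.5²) = 39.7 m.

40 m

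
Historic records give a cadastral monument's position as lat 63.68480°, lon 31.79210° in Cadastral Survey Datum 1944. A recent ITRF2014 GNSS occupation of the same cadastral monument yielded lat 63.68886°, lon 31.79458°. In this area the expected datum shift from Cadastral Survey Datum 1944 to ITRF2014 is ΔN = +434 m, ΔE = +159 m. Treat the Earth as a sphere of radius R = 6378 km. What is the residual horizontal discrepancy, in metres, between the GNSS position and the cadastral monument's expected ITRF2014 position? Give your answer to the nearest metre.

41 m

Observed coordinate differences: Δφ = +0.00406°, Δλ = +0.00248°.
Converting to metres (1° lat = 111317 m, cos φ = 0.443309): observed ΔN = 451.9 m, observed ΔE = 122.4 m.
Subtracting the expected shift leaves a residual of 451.9 − (434) = 17.9 m north and 122.4 − (159) = -36.6 m east.
Residual distance = √(17.9² + (-36.6)²) = 40.8 m.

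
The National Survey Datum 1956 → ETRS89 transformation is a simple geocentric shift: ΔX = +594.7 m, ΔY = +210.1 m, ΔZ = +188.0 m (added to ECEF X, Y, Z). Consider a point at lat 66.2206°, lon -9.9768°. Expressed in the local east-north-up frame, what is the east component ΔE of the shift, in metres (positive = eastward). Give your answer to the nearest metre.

The local east axis at (φ, λ) is (−sin λ, cos λ, 0), so ΔE = −sin(-9.9768°)·594.7 + cos(-9.9768°)·210.1 = 309.95 m.

ΔE = 310 m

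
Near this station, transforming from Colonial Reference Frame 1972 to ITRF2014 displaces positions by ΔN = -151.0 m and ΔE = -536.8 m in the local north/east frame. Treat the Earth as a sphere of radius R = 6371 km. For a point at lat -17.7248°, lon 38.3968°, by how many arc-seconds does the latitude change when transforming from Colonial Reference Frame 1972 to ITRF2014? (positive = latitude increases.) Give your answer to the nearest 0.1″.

On a sphere of radius R, 1 rad of latitude = R, so Δφ = ΔN / R = -151.0 / 6371000 = -2.3701e-05 rad = -4.889″.

Δφ = -4.9″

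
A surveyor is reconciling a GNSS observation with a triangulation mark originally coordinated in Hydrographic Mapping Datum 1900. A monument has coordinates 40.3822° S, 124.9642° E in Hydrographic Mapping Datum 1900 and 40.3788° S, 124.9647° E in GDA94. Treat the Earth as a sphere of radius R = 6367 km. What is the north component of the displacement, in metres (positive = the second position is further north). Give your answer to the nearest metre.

Δφ = -40.3788° − -40.3822° = +0.0034°; Δλ = 124.9647° − 124.9642° = +0.0005°.
1° along a meridian = πR/180 = 111125 m.
ΔN = Δφ × 111125 = 377.8 m; ΔE = Δλ × 111125 × cos(-40.3822°) = +0.0005 × 111125 × 0.761740 = 42.3 m.

ΔN = 378 m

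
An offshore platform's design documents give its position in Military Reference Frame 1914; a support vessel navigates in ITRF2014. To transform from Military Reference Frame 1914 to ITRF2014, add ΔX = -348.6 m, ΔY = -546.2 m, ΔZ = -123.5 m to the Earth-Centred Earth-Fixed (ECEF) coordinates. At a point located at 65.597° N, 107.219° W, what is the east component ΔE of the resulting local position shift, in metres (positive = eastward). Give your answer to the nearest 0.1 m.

At φ = 65.597°, λ = -107.219°: sin φ = 0.910662, cos φ = 0.413152, sin λ = -0.955180, cos λ = -0.296025.
ΔE = −sin λ·ΔX + cos λ·ΔY = −(-0.955180)·(-348.6) + (-0.296025)·(-546.2) = -171.29 m.

ΔE = -171.3 m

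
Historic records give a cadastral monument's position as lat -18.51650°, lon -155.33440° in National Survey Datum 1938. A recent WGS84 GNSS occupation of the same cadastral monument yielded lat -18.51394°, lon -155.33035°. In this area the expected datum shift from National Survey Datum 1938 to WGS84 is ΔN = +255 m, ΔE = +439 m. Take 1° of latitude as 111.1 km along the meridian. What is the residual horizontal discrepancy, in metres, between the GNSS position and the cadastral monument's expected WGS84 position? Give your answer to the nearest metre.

Observed coordinate differences: Δφ = +0.00256°, Δλ = +0.00405°.
Converting to metres (1° lat = 111100 m, cos φ = 0.948232): observed ΔN = 284.4 m, observed ΔE = 426.7 m.
Subtracting the expected shift leaves a residual of 284.4 − (255) = 29.4 m north and 426.7 − (439) = -12.3 m east.
Residual distance = √(29.4² + (-12.3)²) = 31.9 m.

32 m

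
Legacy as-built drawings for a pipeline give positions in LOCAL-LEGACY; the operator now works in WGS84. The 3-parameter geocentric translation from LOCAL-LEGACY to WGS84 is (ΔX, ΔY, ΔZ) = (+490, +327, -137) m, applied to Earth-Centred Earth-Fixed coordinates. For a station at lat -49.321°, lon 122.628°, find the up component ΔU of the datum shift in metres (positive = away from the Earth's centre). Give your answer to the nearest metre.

ΔU = 111 m

The local up (radial) axis is (cos φ cos λ, cos φ sin λ, sin φ), giving ΔU = -172.211 + 179.509 + 103.897 = 111.20 m.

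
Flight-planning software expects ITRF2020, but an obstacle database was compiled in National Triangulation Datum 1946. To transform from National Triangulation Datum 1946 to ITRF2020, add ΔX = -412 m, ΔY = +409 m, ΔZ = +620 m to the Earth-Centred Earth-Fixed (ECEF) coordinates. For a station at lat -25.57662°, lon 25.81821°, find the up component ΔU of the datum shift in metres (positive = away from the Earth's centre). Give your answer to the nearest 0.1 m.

At φ = -25.57662°, λ = 25.81821°: sin φ = -0.431718, cos φ = 0.902009, sin λ = 0.435517, cos λ = 0.900180.
ΔU = cos φ cos λ·ΔX + cos φ sin λ·ΔY + sin φ·ΔZ = (0.902009)(0.900180)(-412) + (0.902009)(0.435517)(409) + (-0.431718)(620) = -441.53 m.

ΔU = -441.5 m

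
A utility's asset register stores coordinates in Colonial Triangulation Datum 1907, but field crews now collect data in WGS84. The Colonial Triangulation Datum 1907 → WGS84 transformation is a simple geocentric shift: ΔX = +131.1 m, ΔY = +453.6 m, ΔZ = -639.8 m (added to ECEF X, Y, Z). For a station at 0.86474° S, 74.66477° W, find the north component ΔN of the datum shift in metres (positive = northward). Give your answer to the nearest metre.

At φ = -0.86474°, λ = -74.66477°: sin φ = -0.015092, cos φ = 0.999886, sin λ = -0.964395, cos λ = 0.264466.
ΔN = −sin φ cos λ·ΔX − sin φ sin λ·ΔY + cos φ·ΔZ = −(-0.015092)(0.264466)(131.1) − (-0.015092)(-0.964395)(453.6) + (0.999886)(-639.8) = -645.81 m.

ΔN = -646 m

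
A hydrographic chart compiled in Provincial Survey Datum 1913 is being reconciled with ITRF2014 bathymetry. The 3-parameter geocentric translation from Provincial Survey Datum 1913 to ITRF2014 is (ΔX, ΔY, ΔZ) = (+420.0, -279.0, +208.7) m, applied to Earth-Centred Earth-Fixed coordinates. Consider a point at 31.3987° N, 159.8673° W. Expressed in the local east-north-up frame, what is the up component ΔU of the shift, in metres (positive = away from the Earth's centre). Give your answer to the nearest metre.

At φ = 31.3987°, λ = -159.8673°: sin φ = 0.520990, cos φ = 0.853563, sin λ = -0.344196, cos λ = -0.938898.
ΔU = cos φ cos λ·ΔX + cos φ sin λ·ΔY + sin φ·ΔZ = (0.853563)(-0.938898)(420.0) + (0.853563)(-0.344196)(-279.0) + (0.520990)(208.7) = -145.89 m.

ΔU = -146 m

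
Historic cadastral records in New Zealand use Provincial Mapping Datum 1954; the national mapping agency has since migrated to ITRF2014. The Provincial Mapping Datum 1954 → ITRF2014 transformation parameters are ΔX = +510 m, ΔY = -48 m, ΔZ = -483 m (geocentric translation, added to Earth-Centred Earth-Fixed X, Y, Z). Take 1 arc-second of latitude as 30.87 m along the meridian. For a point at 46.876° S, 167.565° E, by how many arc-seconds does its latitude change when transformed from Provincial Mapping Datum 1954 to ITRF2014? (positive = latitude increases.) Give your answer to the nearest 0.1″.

sin φ = -0.729876, cos φ = 0.683580, sin λ = 0.215332, cos λ = -0.976541.
North component: ΔN = −sin φ cos λ·ΔX − sin φ sin λ·ΔY + cos φ·ΔZ = −(-0.729876)(-0.976541)(510) − (-0.729876)(0.215332)(-48) + (0.683580)(-483) = -701.22 m.
1° of latitude spans 3600 × 30.87 = 111132 m, so Δφ = -701.22 / 111132 × 3600 = -22.715″.

Δφ = -22.7″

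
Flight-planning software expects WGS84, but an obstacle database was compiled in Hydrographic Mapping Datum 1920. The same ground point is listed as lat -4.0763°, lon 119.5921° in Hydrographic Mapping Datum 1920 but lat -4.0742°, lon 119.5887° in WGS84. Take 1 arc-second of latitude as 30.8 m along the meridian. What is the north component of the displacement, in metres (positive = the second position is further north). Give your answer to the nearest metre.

Δφ = -4.0742° − -4.0763° = +0.0021°; Δλ = 119.5887° − 119.5921° = -0.0034°.
1° of latitude = 3600 × 30.80 = 110880 m.
ΔN = Δφ × 110880 = 232.8 m; ΔE = Δλ × 110880 × cos(-4.0763°) = -0.0034 × 110880 × 0.997470 = -376.0 m.

ΔN = 233 m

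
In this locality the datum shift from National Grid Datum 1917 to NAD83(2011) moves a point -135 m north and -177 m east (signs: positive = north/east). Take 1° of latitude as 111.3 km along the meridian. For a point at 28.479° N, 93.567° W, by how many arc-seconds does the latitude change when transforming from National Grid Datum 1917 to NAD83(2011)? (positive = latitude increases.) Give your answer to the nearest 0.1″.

Δφ = -4.4″

1° of latitude = 111.3 km, so Δφ = -135.0 / 111300 = -0.0012129° = -4.367″.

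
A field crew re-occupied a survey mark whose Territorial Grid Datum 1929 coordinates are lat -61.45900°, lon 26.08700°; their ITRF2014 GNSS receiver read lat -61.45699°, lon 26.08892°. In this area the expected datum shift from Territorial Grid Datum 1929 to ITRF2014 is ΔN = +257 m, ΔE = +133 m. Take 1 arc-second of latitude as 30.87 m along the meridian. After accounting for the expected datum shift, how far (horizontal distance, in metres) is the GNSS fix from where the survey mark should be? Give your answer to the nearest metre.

46 m

Observed coordinate differences: Δφ = +0.00201°, Δλ = +0.00192°.
Converting to metres (1° lat = 111132 m, cos φ = 0.477788): observed ΔN = 223.4 m, observed ΔE = 101.9 m.
Subtracting the expected shift leaves a residual of 223.4 − (257) = -33.6 m north and 101.9 − (133) = -31.1 m east.
Residual distance = √((-33.6)² + (-31.1)²) = 45.8 m.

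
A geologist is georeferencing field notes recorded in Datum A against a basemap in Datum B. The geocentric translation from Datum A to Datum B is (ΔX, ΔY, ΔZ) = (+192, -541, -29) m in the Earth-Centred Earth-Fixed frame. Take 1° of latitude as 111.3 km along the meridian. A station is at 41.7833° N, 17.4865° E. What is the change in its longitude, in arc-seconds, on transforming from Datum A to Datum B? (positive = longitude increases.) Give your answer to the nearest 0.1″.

sin φ = 0.666315, cos φ = 0.745670, sin λ = 0.300481, cos λ = 0.953788.
East component: ΔE = −sin λ·ΔX + cos λ·ΔY = −(0.300481)(192) + (0.953788)(-541) = -573.69 m.
1° of latitude spans 111300 m; at latitude φ, 1° of longitude spans that × cos φ = 82993.1 m, so Δλ = -573.69 / 82993.1 × 3600 = -24.885″.

Δλ = -24.9″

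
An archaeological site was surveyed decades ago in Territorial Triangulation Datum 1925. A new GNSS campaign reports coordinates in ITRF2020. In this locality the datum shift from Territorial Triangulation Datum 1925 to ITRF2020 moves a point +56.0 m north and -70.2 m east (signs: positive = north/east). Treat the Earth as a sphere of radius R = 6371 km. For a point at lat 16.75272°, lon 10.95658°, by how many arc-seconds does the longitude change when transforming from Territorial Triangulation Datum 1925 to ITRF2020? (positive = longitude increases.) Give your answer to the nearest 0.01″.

At latitude 16.75272°, cos φ = 0.957558.
One radian of longitude at latitude φ spans R cos φ, so Δλ = ΔE / (R cos φ) = -70.2 / (6371000 × 0.957558) = -1.1507e-05 rad = -2.374″.

Δλ = -2.37″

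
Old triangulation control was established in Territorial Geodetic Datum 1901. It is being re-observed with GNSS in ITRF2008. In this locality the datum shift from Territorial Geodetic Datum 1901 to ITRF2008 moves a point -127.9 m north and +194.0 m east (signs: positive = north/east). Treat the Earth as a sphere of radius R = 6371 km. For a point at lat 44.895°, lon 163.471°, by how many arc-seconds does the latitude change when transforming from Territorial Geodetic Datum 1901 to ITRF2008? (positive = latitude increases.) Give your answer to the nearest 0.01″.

On a sphere of radius R, 1 rad of latitude = R, so Δφ = ΔN / R = -127.9 / 6371000 = -2.0075e-05 rad = -4.141″.

Δφ = -4.14″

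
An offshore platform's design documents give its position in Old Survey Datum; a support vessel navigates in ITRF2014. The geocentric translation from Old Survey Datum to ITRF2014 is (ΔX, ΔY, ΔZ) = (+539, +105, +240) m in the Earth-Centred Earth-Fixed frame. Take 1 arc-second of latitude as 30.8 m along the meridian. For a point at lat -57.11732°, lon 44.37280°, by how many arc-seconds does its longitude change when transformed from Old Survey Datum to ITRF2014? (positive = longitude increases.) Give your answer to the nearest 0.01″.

Δλ = -18.05″

sin φ = -0.839784, cos φ = 0.542921, sin λ = 0.699324, cos λ = 0.714805.
East component: ΔE = −sin λ·ΔX + cos λ·ΔY = −(0.699324)(539) + (0.714805)(105) = -301.88 m.
1° of latitude spans 3600 × 30.80 = 110880 m; at latitude φ, 1° of longitude spans that × cos φ = 60199.0 m, so Δλ = -301.88 / 60199.0 × 3600 = -18.053″.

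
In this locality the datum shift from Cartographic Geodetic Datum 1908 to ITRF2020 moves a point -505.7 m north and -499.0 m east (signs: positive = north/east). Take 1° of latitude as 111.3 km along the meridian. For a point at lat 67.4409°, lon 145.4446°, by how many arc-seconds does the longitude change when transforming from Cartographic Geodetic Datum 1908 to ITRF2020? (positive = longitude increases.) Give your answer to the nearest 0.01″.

At latitude 67.4409°, cos φ = 0.383636.
1° of longitude at this latitude = 111.3 × cos φ = 42.70 km, so Δλ = -499.0 / 42698.7 = -0.0116865° = -42.072″.

Δλ = -42.07″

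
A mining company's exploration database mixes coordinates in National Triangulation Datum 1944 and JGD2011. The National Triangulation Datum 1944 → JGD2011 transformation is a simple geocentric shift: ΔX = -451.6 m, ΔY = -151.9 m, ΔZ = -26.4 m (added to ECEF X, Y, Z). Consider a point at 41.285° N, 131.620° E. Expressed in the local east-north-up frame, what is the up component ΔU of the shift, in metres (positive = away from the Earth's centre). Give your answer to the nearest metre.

The local up (radial) axis is (cos φ cos λ, cos φ sin λ, sin φ), giving ΔU = 225.391 − 85.330 − 17.419 = 122.64 m.

ΔU = 123 m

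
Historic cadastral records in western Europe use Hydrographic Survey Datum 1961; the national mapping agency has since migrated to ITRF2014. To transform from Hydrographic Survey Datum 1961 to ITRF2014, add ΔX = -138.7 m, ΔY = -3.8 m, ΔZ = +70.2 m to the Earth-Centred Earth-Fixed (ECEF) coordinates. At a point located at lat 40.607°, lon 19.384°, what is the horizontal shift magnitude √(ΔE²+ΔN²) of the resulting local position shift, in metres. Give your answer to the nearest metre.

146 m

At φ = 40.607°, λ = 19.384°: sin φ = 0.650867, cos φ = 0.759192, sin λ = 0.331898, cos λ = 0.943315.
ΔE = −sin λ·ΔX + cos λ·ΔY = −(0.331898)·(-138.7) + (0.943315)·(-3.8) = 42.45 m.
ΔN = −sin φ cos λ·ΔX − sin φ sin λ·ΔY + cos φ·ΔZ = −(0.650867)(0.943315)(-138.7) − (0.650867)(0.331898)(-3.8) + (0.759192)(70.2) = 139.27 m.
Horizontal magnitude = √(ΔE² + ΔN²) = √(42.45² + 139.27²) = 145.60 m.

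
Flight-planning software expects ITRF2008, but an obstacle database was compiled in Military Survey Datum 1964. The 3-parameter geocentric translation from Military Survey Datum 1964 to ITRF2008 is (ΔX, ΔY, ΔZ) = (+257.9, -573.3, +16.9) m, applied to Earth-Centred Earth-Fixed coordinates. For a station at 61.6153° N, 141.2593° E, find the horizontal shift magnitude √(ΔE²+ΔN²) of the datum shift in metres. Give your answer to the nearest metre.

At φ = 61.6153°, λ = 141.2593°: sin φ = 0.879776, cos φ = 0.475389, sin λ = 0.625797, cos λ = -0.779986.
ΔE = −sin λ·ΔX + cos λ·ΔY = −(0.625797)·(257.9) + (-0.779986)·(-573.3) = 285.77 m.
ΔN = −sin φ cos λ·ΔX − sin φ sin λ·ΔY + cos φ·ΔZ = −(0.879776)(-0.779986)(257.9) − (0.879776)(0.625797)(-573.3) + (0.475389)(16.9) = 500.64 m.
Horizontal magnitude = √(ΔE² + ΔN²) = √(285.77² + 500.64²) = 576.46 m.

576 m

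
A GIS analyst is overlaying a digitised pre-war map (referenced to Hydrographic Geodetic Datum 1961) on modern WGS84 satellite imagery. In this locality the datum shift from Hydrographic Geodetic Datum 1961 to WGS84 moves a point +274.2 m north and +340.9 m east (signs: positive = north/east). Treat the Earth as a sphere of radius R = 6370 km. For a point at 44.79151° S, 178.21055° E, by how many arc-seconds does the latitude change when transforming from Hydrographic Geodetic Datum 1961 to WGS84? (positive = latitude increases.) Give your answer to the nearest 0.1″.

On a sphere of radius R, 1 rad of latitude = R, so Δφ = ΔN / R = 274.2 / 6370000 = 4.3046e-05 rad = 8.879″.

Δφ = 8.9″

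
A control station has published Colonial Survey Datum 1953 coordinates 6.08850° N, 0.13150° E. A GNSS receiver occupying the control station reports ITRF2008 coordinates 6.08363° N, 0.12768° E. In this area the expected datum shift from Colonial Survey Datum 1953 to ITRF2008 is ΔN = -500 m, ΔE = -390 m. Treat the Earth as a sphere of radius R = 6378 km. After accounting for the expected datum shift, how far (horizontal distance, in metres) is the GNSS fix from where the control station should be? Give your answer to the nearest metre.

Observed coordinate differences: Δφ = -0.00487°, Δλ = -0.00382°.
Converting to metres (1° lat = 111317 m, cos φ = 0.994359): observed ΔN = -542.1 m, observed ΔE = -422.8 m.
Subtracting the expected shift leaves a residual of -542.1 − (-500) = -42.1 m north and -422.8 − (-390) = -32.8 m east.
Residual distance = √((-42.1)² + (-32.8)²) = 53.4 m.

53 m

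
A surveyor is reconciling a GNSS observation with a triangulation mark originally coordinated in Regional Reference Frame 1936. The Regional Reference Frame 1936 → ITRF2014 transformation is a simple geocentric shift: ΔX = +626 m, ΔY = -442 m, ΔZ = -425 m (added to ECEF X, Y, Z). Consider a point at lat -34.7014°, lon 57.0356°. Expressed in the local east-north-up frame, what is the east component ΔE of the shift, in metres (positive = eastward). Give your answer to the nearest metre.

ΔE = -766 m

The local east axis at (φ, λ) is (−sin λ, cos λ, 0), so ΔE = −sin(57.0356°)·626 + cos(57.0356°)·(-442) = -765.72 m.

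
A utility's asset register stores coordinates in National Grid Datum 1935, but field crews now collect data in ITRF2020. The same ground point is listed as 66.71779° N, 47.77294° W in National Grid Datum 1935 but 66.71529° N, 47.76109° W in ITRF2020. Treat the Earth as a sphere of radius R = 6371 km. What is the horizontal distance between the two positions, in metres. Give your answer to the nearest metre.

590 m

Δφ = 66.71529° − 66.71779° = -0.00250°; Δλ = -47.76109° − -47.77294° = +0.01185°.
1° along a meridian = πR/180 = 111195 m.
ΔN = Δφ × 111195 = -278.0 m; ΔE = Δλ × 111195 × cos(66.71779°) = +0.01185 × 111195 × 0.395260 = 520.8 m.
Distance = √(ΔE² + ΔN²) = √(520.8² + (-278.0)²) = 590.4 m.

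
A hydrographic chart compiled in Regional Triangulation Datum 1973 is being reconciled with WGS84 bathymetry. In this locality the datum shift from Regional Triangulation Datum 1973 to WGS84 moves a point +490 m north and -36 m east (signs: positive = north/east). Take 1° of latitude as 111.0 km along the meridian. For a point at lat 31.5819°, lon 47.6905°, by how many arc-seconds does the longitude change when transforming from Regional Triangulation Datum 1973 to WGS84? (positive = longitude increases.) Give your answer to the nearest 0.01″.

At latitude 31.5819°, cos φ = 0.851892.
1° of longitude at this latitude = 111.0 × cos φ = 94.56 km, so Δλ = -36.0 / 94560.1 = -0.0003807° = -1.371″.

Δλ = -1.37″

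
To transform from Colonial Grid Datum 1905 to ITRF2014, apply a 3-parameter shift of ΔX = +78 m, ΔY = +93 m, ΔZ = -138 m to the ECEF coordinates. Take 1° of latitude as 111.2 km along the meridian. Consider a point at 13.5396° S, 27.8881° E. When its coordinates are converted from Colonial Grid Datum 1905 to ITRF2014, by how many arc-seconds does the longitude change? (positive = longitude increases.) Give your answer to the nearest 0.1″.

sin φ = -0.234117, cos φ = 0.972208, sin λ = 0.467746, cos λ = 0.883863.
East component: ΔE = −sin λ·ΔX + cos λ·ΔY = −(0.467746)(78) + (0.883863)(93) = 45.72 m.
1° of latitude spans 111200 m; at latitude φ, 1° of longitude spans that × cos φ = 108109.6 m, so Δλ = 45.72 / 108109.6 × 3600 = 1.522″.

Δλ = 1.5″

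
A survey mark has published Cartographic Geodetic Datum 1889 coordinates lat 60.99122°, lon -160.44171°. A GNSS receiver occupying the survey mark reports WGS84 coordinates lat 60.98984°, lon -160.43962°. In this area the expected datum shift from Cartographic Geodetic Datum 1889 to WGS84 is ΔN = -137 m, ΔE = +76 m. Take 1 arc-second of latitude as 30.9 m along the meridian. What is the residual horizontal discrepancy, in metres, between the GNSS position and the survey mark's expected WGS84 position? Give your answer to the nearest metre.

Observed coordinate differences: Δφ = -0.00138°, Δλ = +0.00209°.
Converting to metres (1° lat = 111240 m, cos φ = 0.484944): observed ΔN = -153.5 m, observed ΔE = 112.7 m.
Subtracting the expected shift leaves a residual of -153.5 − (-137) = -16.5 m north and 112.7 − (76) = 36.7 m east.
Residual distance = √((-16.5)² + 36.7²) = 40.3 m.

40 m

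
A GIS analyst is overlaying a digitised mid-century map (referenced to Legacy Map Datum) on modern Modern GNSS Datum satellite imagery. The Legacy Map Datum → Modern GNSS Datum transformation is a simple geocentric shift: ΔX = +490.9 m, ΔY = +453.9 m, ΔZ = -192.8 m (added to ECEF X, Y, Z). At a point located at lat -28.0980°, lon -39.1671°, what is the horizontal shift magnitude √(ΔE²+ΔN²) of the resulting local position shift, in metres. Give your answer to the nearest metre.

At φ = -28.0980°, λ = -39.1671°: sin φ = -0.470981, cos φ = 0.882143, sin λ = -0.631584, cos λ = 0.775307.
ΔE = −sin λ·ΔX + cos λ·ΔY = −(-0.631584)·(490.9) + (0.775307)·(453.9) = 661.96 m.
ΔN = −sin φ cos λ·ΔX − sin φ sin λ·ΔY + cos φ·ΔZ = −(-0.470981)(0.775307)(490.9) − (-0.470981)(-0.631584)(453.9) + (0.882143)(-192.8) = -125.84 m.
Horizontal magnitude = √(ΔE² + ΔN²) = √(661.96² + (-125.84)²) = 673.81 m.

674 m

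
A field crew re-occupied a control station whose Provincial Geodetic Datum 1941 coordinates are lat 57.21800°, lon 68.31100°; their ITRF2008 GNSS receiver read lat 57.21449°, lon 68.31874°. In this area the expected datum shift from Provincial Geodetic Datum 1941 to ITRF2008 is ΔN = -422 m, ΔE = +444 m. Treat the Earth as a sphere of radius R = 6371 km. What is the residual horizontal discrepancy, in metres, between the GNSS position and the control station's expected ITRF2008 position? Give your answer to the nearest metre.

Observed coordinate differences: Δφ = -0.00351°, Δλ = +0.00774°.
Converting to metres (1° lat = 111195 m, cos φ = 0.541444): observed ΔN = -390.3 m, observed ΔE = 466.0 m.
Subtracting the expected shift leaves a residual of -390.3 − (-422) = 31.7 m north and 466.0 − (444) = 22.0 m east.
Residual distance = √(31.7² + 22.0²) = 38.6 m.

39 m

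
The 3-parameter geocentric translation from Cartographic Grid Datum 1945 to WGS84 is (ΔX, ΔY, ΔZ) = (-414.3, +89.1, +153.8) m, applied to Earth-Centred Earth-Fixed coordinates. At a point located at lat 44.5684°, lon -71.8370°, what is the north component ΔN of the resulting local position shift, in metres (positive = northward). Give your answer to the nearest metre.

The local north axis is (−sin φ cos λ, −sin φ sin λ, cos φ), giving ΔN = 90.630 + 59.411 + 109.569 = 259.61 m.

ΔN = 260 m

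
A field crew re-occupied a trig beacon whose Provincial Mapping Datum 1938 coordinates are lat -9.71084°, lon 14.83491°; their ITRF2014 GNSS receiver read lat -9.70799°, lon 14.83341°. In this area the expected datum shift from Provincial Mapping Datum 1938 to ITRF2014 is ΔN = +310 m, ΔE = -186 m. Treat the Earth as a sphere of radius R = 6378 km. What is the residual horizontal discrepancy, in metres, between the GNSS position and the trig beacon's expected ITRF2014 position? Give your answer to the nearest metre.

23 m

Observed coordinate differences: Δφ = +0.00285°, Δλ = -0.00150°.
Converting to metres (1° lat = 111317 m, cos φ = 0.985672): observed ΔN = 317.3 m, observed ΔE = -164.6 m.
Subtracting the expected shift leaves a residual of 317.3 − (310) = 7.3 m north and -164.6 − (-186) = 21.4 m east.
Residual distance = √(7.3² + 21.4²) = 22.6 m.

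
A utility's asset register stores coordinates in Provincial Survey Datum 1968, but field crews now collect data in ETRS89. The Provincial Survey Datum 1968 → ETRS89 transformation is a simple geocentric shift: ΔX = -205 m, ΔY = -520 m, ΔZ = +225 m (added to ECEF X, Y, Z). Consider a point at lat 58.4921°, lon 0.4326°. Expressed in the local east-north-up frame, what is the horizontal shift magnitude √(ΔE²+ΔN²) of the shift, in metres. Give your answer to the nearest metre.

597 m

The local east axis at (φ, λ) is (−sin λ, cos λ, 0), so ΔE = −sin(0.4326°)·(-205) + cos(0.4326°)·(-520) = -518.44 m.
The local north axis is (−sin φ cos λ, −sin φ sin λ, cos φ), giving ΔN = 174.771 + 3.347 + 117.589 = 295.71 m.
Horizontal magnitude = √(ΔE² + ΔN²) = √((-518.44)² + 295.71²) = 596.84 m.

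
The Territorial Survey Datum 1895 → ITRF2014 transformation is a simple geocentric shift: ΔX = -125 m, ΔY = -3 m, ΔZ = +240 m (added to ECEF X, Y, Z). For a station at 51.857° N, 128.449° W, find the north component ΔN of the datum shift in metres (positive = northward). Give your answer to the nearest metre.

ΔN = 85 m

At φ = 51.857°, λ = -128.449°: sin φ = 0.786472, cos φ = 0.617626, sin λ = -0.783162, cos λ = -0.621818.
ΔN = −sin φ cos λ·ΔX − sin φ sin λ·ΔY + cos φ·ΔZ = −(0.786472)(-0.621818)(-125) − (0.786472)(-0.783162)(-3) + (0.617626)(240) = 85.25 m.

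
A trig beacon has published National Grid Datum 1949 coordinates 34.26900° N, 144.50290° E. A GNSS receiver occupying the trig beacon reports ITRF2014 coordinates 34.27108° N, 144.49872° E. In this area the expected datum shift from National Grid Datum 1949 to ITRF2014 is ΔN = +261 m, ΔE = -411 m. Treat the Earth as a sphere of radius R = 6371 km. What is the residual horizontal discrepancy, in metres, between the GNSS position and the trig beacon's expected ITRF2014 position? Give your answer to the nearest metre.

Observed coordinate differences: Δφ = +0.00208°, Δλ = -0.00418°.
Converting to metres (1° lat = 111195 m, cos φ = 0.826403): observed ΔN = 231.3 m, observed ΔE = -384.1 m.
Subtracting the expected shift leaves a residual of 231.3 − (261) = -29.7 m north and -384.1 − (-411) = 26.9 m east.
Residual distance = √((-29.7)² + 26.9²) = 40.1 m.

40 m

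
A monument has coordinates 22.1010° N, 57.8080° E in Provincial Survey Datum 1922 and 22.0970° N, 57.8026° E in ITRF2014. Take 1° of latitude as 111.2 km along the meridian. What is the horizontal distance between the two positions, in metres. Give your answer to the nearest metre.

Δφ = 22.0970° − 22.1010° = -0.0040°; Δλ = 57.8026° − 57.8080° = -0.0054°.
ΔN = Δφ × 111200 = -444.8 m; ΔE = Δλ × 111200 × cos(22.1010°) = -0.0054 × 111200 × 0.926522 = -556.4 m.
Distance = √(ΔE² + ΔN²) = √((-556.4)² + (-444.8)²) = 712.3 m.

712 m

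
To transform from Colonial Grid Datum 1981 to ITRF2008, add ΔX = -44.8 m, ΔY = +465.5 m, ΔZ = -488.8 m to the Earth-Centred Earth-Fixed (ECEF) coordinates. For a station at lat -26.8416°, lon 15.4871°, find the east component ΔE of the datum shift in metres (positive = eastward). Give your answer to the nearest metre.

ΔE = 461 m

At φ = -26.8416°, λ = 15.4871°: sin φ = -0.451525, cos φ = 0.892258, sin λ = 0.267021, cos λ = 0.963691.
ΔE = −sin λ·ΔX + cos λ·ΔY = −(0.267021)·(-44.8) + (0.963691)·(465.5) = 460.56 m.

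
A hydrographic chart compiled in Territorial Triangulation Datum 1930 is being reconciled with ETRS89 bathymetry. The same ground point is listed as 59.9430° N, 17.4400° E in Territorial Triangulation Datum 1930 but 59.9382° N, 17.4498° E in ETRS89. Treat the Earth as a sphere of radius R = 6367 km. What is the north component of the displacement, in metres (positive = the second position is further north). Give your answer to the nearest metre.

ΔN = -533 m

Δφ = 59.9382° − 59.9430° = -0.0048°; Δλ = 17.4498° − 17.4400° = +0.0098°.
1° along a meridian = πR/180 = 111125 m.
ΔN = Δφ × 111125 = -533.4 m; ΔE = Δλ × 111125 × cos(59.9430°) = +0.0098 × 111125 × 0.500861 = 545.5 m.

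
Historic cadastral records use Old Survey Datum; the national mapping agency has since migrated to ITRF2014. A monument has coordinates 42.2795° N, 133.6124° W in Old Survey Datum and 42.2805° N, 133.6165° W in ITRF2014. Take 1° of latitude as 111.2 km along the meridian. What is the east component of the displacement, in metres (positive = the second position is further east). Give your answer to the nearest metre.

ΔE = -337 m

Δφ = 42.2805° − 42.2795° = +0.0010°; Δλ = -133.6165° − -133.6124° = -0.0041°.
ΔN = Δφ × 111200 = 111.2 m; ΔE = Δλ × 111200 × cos(42.2795°) = -0.0041 × 111200 × 0.739872 = -337.3 m.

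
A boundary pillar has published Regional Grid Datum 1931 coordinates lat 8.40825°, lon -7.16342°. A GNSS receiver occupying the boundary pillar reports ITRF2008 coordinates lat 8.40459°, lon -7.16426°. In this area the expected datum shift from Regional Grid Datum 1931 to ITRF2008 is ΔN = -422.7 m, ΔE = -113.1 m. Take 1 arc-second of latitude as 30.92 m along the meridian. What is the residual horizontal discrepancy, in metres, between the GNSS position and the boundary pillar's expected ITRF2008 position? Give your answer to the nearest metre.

Observed coordinate differences: Δφ = -0.00366°, Δλ = -0.00084°.
Converting to metres (1° lat = 111312 m, cos φ = 0.989251): observed ΔN = -407.4 m, observed ΔE = -92.5 m.
Subtracting the expected shift leaves a residual of -407.4 − (-422.7) = 15.3 m north and -92.5 − (-113.1) = 20.6 m east.
Residual distance = √(15.3² + 20.6²) = 25.7 m.

26 m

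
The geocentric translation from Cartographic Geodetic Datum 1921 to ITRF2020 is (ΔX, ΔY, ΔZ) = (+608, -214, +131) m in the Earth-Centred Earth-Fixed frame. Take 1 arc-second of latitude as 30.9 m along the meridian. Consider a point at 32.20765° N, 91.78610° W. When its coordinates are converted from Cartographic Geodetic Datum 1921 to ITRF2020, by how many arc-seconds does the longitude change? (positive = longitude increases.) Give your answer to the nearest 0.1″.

sin φ = 0.532989, cos φ = 0.846122, sin λ = -0.999514, cos λ = -0.031168.
East component: ΔE = −sin λ·ΔX + cos λ·ΔY = −(-0.999514)(608) + (-0.031168)(-214) = 614.37 m.
1° of latitude spans 3600 × 30.90 = 111240 m; at latitude φ, 1° of longitude spans that × cos φ = 94122.6 m, so Δλ = 614.37 / 94122.6 × 3600 = 23.499″.

Δλ = 23.5″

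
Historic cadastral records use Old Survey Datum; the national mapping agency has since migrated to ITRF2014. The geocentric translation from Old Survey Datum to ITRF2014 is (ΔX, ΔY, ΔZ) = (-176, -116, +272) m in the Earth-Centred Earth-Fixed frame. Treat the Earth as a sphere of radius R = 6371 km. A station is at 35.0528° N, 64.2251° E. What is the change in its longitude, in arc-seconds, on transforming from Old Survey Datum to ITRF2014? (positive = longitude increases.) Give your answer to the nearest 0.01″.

sin φ = 0.574331, cos φ = 0.818623, sin λ = 0.900509, cos λ = 0.434837.
East component: ΔE = −sin λ·ΔX + cos λ·ΔY = −(0.900509)(-176) + (0.434837)(-116) = 108.05 m.
1° of latitude spans πR/180 = 111195 m; at latitude φ, 1° of longitude spans that × cos φ = 91026.7 m, so Δλ = 108.05 / 91026.7 × 3600 = 4.273″.

Δλ = 4.27″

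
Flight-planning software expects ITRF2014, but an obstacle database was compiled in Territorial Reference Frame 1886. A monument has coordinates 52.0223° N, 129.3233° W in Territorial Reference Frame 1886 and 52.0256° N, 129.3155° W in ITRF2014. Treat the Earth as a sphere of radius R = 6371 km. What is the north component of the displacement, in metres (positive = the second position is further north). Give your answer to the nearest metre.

Δφ = 52.0256° − 52.0223° = +0.0033°; Δλ = -129.3155° − -129.3233° = +0.0078°.
1° along a meridian = πR/180 = 111195 m.
ΔN = Δφ × 111195 = 366.9 m; ΔE = Δλ × 111195 × cos(52.0223°) = +0.0078 × 111195 × 0.615355 = 533.7 m.

ΔN = 367 m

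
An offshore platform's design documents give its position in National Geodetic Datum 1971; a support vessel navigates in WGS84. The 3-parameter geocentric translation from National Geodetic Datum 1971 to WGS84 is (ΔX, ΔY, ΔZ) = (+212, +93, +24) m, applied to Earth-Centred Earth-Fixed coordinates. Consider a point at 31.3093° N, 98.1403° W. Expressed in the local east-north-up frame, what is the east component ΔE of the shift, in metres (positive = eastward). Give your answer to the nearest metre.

ΔE = 197 m

The local east axis at (φ, λ) is (−sin λ, cos λ, 0), so ΔE = −sin(-98.1403°)·212 + cos(-98.1403°)·93 = 196.70 m.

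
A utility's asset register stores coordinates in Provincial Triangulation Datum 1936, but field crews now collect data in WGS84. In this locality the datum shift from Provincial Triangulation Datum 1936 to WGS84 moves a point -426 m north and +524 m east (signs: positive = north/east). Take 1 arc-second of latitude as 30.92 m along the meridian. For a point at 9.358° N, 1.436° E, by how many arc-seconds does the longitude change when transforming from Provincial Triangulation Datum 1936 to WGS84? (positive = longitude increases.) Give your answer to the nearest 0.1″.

Δλ = 17.2″

At latitude 9.358°, cos φ = 0.986692.
1″ of longitude at this latitude = 30.92 × cos φ = 30.5085 m, so Δλ = 524.0 / 30.5085 = 17.176″.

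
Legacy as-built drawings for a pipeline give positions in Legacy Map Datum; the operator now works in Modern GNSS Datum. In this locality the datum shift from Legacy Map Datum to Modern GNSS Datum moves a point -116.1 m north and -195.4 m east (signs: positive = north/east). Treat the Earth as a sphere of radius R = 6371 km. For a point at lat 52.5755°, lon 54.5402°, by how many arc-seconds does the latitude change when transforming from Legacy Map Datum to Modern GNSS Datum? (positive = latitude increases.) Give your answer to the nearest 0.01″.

On a sphere of radius R, 1 rad of latitude = R, so Δφ = ΔN / R = -116.1 / 6371000 = -1.8223e-05 rad = -3.759″.

Δφ = -3.76″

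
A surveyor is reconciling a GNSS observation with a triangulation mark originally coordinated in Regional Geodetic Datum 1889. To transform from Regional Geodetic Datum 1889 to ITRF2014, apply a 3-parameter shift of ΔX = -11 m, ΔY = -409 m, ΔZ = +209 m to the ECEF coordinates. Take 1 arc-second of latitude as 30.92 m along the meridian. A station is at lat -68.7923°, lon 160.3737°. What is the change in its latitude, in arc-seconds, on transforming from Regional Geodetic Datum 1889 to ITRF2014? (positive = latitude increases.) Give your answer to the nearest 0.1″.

Δφ = -1.4″

sin φ = -0.932275, cos φ = 0.361750, sin λ = 0.335884, cos λ = -0.941903.
North component: ΔN = −sin φ cos λ·ΔX − sin φ sin λ·ΔY + cos φ·ΔZ = −(-0.932275)(-0.941903)(-11) − (-0.932275)(0.335884)(-409) + (0.361750)(209) = -42.81 m.
1° of latitude spans 3600 × 30.92 = 111312 m, so Δφ = -42.81 / 111312 × 3600 = -1.384″.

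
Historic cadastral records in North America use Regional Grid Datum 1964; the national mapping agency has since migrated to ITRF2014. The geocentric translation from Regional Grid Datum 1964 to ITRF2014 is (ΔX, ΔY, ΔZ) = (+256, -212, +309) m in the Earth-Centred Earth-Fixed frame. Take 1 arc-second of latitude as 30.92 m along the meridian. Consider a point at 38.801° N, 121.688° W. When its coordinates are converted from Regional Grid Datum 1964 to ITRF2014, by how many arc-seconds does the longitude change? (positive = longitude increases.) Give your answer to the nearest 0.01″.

sin φ = 0.626617, cos φ = 0.779327, sin λ = -0.850921, cos λ = -0.525293.
East component: ΔE = −sin λ·ΔX + cos λ·ΔY = −(-0.850921)(256) + (-0.525293)(-212) = 329.20 m.
1° of latitude spans 3600 × 30.92 = 111312 m; at latitude φ, 1° of longitude spans that × cos φ = 86748.5 m, so Δλ = 329.20 / 86748.5 × 3600 = 13.661″.

Δλ = 13.66″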